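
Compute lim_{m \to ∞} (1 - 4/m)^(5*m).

e^(-20)

Write it as [(1 - 4/m)^m]^(5) · (1 - 4/m)^(0). The bracketed term tends to e^(-4) and the second factor to 1, so the limit is e^(-20).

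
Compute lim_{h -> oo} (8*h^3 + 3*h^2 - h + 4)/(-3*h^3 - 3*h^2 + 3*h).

Numerator and denominator both have degree 3.
Dividing every term by h^3, all lower-order terms vanish and the limit is the ratio of leading coefficients, 8/(-3) = -8/3.

-8/3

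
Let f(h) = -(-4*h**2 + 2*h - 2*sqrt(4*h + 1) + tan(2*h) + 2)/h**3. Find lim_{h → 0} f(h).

16/3

Substitution gives 0/0; apply L'Hôpital's rule 3 times.
After differentiating numerator and denominator 3 times the quotient is (48*tan(2*h)^2/cos(2*h)^2 + 16/cos(2*h)^2 - 48/(4*h + 1)^(5/2))/(-6); at h = 0 this is 16/3.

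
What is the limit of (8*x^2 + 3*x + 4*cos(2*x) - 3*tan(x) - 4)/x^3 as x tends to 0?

-1

Substitution gives 0/0 (the numerator vanishes to order 3).
Expand each term to order x^3: the coefficient of x^3 in 4·cos(2x) is 0 and in -3·tan(x) is -1.
Lower-order terms cancel with the polynomial part, so the numerator is (-1)·x^3 + o(x^3), and the limit is (-1)/(1) = -1.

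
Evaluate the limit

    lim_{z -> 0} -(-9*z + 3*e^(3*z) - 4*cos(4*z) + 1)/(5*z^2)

Substitution gives 0/0; apply L'Hôpital's rule 2 times.
After differentiating numerator and denominator 2 times the quotient is (27*e^(3*z) + 64*cos(4*z))/(-10); at z = 0 this is -91/10.

-91/10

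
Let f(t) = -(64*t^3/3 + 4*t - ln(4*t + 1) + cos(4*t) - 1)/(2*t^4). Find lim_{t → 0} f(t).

-112/3

Substitution gives 0/0; apply L'Hôpital's rule 4 times.
After differentiating numerator and denominator 4 times the quotient is (256*cos(4*t) + 1536/(4*t + 1)^4)/(-48); at t = 0 this is -112/3.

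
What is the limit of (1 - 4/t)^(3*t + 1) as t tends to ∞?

Let L be the limit and take ln: ln L = lim (3t + 1)·ln(1 - 4/t) = lim (3t + 1)·(-4/t + O(1/t²)) = -12.
Hence L = e^(-12).

e^(-12)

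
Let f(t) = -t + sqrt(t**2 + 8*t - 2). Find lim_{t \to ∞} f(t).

This has the form ∞ − ∞. Multiply and divide by the conjugate √(t^2 + 8*t - 2) + t.
That gives (8t - 2) / (√(t^2 + 8*t - 2) + t).
Divide numerator and denominator by t: the limit is 8/(2·1) = 4.

4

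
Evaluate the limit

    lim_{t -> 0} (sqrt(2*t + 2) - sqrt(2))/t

A 0/0 form; rationalise with √(2 + 2t) + √2. This collapses the numerator to 2t, leaving 2/(√(2 + 2t) + √2) → 2/(2√2) = √(2)/2.

√(2)/2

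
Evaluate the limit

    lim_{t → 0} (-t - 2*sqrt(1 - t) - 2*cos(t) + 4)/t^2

5/4

Substitution gives 0/0; apply L'Hôpital's rule 2 times.
After differentiating numerator and denominator 2 times the quotient is (2*cos(t) + 1/(2*(1 - t)^(3/2)))/(2); at t = 0 this is 5/4.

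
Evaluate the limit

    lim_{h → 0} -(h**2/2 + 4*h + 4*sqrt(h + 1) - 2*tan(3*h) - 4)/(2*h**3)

Substitution gives 0/0; apply L'Hôpital's rule 3 times.
After differentiating numerator and denominator 3 times the quotient is (3*(288*(h + 1)^(5/2)*(cos(6*h) - 2)/(cos(6*h) + 1)^2 + 1)/(2*(h + 1)^(5/2)))/(-12); at h = 0 this is 71/8.

71/8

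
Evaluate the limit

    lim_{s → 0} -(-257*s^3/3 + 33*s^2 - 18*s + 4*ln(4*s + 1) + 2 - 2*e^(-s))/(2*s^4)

3073/24

Substitution gives 0/0 (the numerator vanishes to order 4).
Expand each term to order s^4: the coefficient of s^4 in 4·ln(1 + 4s) is -256 and in -2·e^(-s) is -1/12.
Lower-order terms cancel with the polynomial part, so the numerator is (-3073/12)·s^4 + o(s^4), and the limit is (-3073/12)/(-2) = 3073/24.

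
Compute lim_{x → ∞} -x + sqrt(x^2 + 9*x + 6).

9/2

This has the form ∞ − ∞. Multiply and divide by the conjugate √(x^2 + 9*x + 6) + x.
That gives (9x + 6) / (√(x^2 + 9*x + 6) + x).
Divide numerator and denominator by x: the limit is 9/(2·1) = 9/2.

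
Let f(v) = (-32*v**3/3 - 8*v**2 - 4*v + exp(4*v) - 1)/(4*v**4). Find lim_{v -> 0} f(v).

8/3

Direct substitution gives 0/0.
Apply L'Hôpital: lim (-32*v^2 - 16*v + 4*e^(4*v) - 4)/(16*v^3), still 0/0.
Apply L'Hôpital: lim (-64*v + 16*e^(4*v) - 16)/(48*v^2), still 0/0.
Apply L'Hôpital: lim (64*e^(4*v) - 64)/(96*v), still 0/0.
After 4 applications of L'Hôpital's rule the quotient is (256*e^(4*v))/(96); substituting v = 0 gives 8/3.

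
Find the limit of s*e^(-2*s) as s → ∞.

0

Write as s^1/e^{2s}, an ∞/∞ form.
Exponential growth dominates any polynomial, so repeated L'Hôpital (or the standard result) gives 0.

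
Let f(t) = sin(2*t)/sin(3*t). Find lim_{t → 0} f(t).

2/3

Substitution gives 0/0.
Divide numerator and denominator by t: sin(2t)/t → 2 and sin(3t)/t → 3, so the limit is 1·2/3 = 2/3.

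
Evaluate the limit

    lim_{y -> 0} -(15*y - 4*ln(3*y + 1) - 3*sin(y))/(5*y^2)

Substitution gives 0/0 (the numerator vanishes to order 2).
Expand each term to order y^2: the coefficient of y^2 in -4·ln(1 + 3y) is 18 and in -3·sin(y) is 0.
Lower-order terms cancel with the polynomial part, so the numerator is (18)·y^2 + o(y^2), and the limit is (18)/(-5) = -18/5.

-18/5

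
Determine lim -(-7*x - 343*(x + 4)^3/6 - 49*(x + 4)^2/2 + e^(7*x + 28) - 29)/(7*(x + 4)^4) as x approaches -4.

Direct substitution gives 0/0.
Apply L'Hôpital: lim (-49*x - 343*(x + 4)^2/2 + 7*e^(7*x + 28) - 203)/(-28*(x + 4)^3), still 0/0.
Apply L'Hôpital: lim (-343*x + 49*e^(7*x + 28) - 1421)/(-84*(x + 4)^2), still 0/0.
Apply L'Hôpital: lim (343*e^(7*x + 28) - 343)/(-168*x - 672), still 0/0.
After 4 applications of L'Hôpital's rule the quotient is (2401*e^(7*x + 28))/(-168); substituting x = -4 gives -343/24.

-343/24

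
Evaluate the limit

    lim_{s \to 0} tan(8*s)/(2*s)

Substitution gives 0/0.
Since tan(u)/u → 1 as u → 0, tan(8s)/(8s) → 1 and the limit is 8/2 = 4.

4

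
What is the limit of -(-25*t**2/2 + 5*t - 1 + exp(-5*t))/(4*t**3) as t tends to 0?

Direct substitution gives 0/0.
Apply L'Hôpital: lim (-25*t + 5 - 5*e^(-5*t))/(-12*t^2), still 0/0.
Apply L'Hôpital: lim (-25 + 25*e^(-5*t))/(-24*t), still 0/0.
After 3 applications of L'Hôpital's rule the quotient is (-125*e^(-5*t))/(-24); substituting t = 0 gives 125/24.

125/24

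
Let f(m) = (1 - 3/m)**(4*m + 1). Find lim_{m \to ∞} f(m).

Write it as [(1 - 3/m)^m]^(4) · (1 - 3/m)^(1). The bracketed term tends to e^(-3) and the second factor to 1, so the limit is e^(-12).

e^(-12)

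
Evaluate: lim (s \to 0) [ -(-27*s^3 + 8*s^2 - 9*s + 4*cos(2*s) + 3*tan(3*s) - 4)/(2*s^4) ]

Substitution gives 0/0 (the numerator vanishes to order 4).
Expand each term to order s^4: the coefficient of s^4 in 4·cos(2s) is 8/3 and in 3·tan(3s) is 0.
Lower-order terms cancel with the polynomial part, so the numerator is (8/3)·s^4 + o(s^4), and the limit is (8/3)/(-2) = -4/3.

-4/3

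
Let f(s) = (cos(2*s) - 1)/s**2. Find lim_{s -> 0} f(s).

Direct substitution gives 0/0.
Apply L'Hôpital: lim (-2*sin(2*s))/(2*s), still 0/0.
After 2 applications of L'Hôpital's rule the quotient is (-4*cos(2*s))/(2); substituting s = 0 gives -2.

-2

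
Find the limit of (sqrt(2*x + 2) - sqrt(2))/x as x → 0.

√(2)/2

A 0/0 form; rationalise with √(2 + 2x) + √2. This collapses the numerator to 2x, leaving 2/(√(2 + 2x) + √2) → 2/(2√2) = √(2)/2.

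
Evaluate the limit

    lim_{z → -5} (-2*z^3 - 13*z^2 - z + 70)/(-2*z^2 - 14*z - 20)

-7/2

Since z = -5 makes numerator and denominator zero, (z + 5) divides both.
Cancelling it gives (-2*z^2 - 3*z + 14)/(-2*z - 4); now plug in z = -5 to get -7/2.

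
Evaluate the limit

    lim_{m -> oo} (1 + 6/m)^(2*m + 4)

e^(12)

Let L be the limit and take ln: ln L = lim (2m + 4)·ln(1 + 6/m) = lim (2m + 4)·(6/m + O(1/m²)) = 12.
Hence L = e^(12).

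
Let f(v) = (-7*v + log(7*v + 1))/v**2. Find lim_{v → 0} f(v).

Direct substitution gives 0/0.
Apply L'Hôpital: lim (-7 + 7/(7*v + 1))/(2*v), still 0/0.
After 2 applications of L'Hôpital's rule the quotient is (-49/(7*v + 1)^2)/(2); substituting v = 0 gives -49/2.

-49/2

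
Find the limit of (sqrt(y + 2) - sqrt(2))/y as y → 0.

Substitution gives 0/0. Multiply numerator and denominator by the conjugate √(2 + y) + √2.
The numerator becomes (2 + y) − 2 = y, so the expression simplifies to 1/(√(2 + y) + √2).
Letting y → 0 gives 1/(2√2) = √(2)/4.

√(2)/4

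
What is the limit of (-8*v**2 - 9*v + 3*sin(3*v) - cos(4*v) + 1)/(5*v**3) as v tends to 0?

-27/10

Substitution gives 0/0; apply L'Hôpital's rule 3 times.
After differentiating numerator and denominator 3 times the quotient is (-64*sin(4*v) - 81*cos(3*v))/(30); at v = 0 this is -27/10.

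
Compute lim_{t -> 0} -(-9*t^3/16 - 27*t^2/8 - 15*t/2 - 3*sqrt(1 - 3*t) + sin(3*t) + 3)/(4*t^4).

-1215/512

Substitution gives 0/0 (the numerator vanishes to order 4).
Expand each term to order t^4: the coefficient of t^4 in -3·√(1 - 3t) is 1215/128 and in sin(3t) is 0.
Lower-order terms cancel with the polynomial part, so the numerator is (1215/128)·t^4 + o(t^4), and the limit is (1215/128)/(-4) = -1215/512.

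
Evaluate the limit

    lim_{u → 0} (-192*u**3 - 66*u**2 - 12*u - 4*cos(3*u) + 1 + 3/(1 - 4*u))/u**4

Substitution gives 0/0 (the numerator vanishes to order 4).
Expand each term to order u^4: the coefficient of u^4 in 3·1/(1 - 4u) is 768 and in -4·cos(3u) is -27/2.
Lower-order terms cancel with the polynomial part, so the numerator is (1509/2)·u^4 + o(u^4), and the limit is (1509/2)/(1) = 1509/2.

1509/2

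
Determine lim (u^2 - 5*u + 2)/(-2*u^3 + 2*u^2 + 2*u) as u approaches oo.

0

The denominator has degree 3 and the numerator degree 2. Dividing numerator and denominator by u^3 sends every term to 0 except the leading denominator term, so the limit is 0.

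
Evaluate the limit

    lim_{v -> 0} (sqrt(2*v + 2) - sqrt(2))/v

A 0/0 form; rationalise with √(2 + 2v) + √2. This collapses the numerator to 2v, leaving 2/(√(2 + 2v) + √2) → 2/(2√2) = √(2)/2.

√(2)/2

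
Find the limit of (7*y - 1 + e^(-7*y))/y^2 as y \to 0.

Direct substitution gives 0/0.
Apply L'Hôpital: lim (7 - 7*e^(-7*y))/(2*y), still 0/0.
After 2 applications of L'Hôpital's rule the quotient is (49*e^(-7*y))/(2); substituting y = 0 gives 49/2.

49/2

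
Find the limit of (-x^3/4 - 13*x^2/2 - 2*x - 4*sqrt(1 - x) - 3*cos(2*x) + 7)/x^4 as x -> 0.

-59/32

Substitution gives 0/0 (the numerator vanishes to order 4).
Expand each term to order x^4: the coefficient of x^4 in -3·cos(2x) is -2 and in -4·√(1 - x) is 5/32.
Lower-order terms cancel with the polynomial part, so the numerator is (-59/32)·x^4 + o(x^4), and the limit is (-59/32)/(1) = -59/32.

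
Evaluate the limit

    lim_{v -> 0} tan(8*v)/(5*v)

8/5

Substitution gives 0/0.
Since tan(u)/u → 1 as u → 0, tan(8v)/(8v) → 1 and the limit is 8/5.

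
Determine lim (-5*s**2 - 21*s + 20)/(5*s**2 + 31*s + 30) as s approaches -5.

-29/19

At s = -5 both the top and bottom vanish — a removable singularity. Factoring out (s + 5) from each leaves (4 - 5*s)/(5*s + 6), which at s = -5 equals -29/19.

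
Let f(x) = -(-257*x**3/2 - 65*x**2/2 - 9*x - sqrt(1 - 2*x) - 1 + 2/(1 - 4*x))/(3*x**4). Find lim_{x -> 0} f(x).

-1367/8

Substitution gives 0/0; apply L'Hôpital's rule 4 times.
After differentiating numerator and denominator 4 times the quotient is (-12288/(4*x - 1)^5 + 15/(1 - 2*x)^(7/2))/(-72); at x = 0 this is -1367/8.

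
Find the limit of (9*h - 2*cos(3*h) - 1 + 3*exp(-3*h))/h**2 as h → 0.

Substitution gives 0/0; apply L'Hôpital's rule 2 times.
After differentiating numerator and denominator 2 times the quotient is (18*cos(3*h) + 27*e^(-3*h))/(2); at h = 0 this is 45/2.

45/2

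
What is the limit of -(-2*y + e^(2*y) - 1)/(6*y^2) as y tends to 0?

Direct substitution gives 0/0.
Apply L'Hôpital: lim (2*e^(2*y) - 2)/(-12*y), still 0/0.
After 2 applications of L'Hôpital's rule the quotient is (4*e^(2*y))/(-12); substituting y = 0 gives -1/3.

-1/3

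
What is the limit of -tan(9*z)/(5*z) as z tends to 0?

Substitution gives 0/0.
Since tan(u)/u → 1 as u → 0, tan(9z)/(9z) → 1 and the limit is 9/(-5) = -9/5.

-9/5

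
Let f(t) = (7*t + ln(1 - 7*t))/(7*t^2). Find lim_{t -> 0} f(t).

Direct substitution gives 0/0.
Apply L'Hôpital: lim (7 - 7/(1 - 7*t))/(14*t), still 0/0.
After 2 applications of L'Hôpital's rule the quotient is (-49/(1 - 7*t)^2)/(14); substituting t = 0 gives -7/2.

-7/2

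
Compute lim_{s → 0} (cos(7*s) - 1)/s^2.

-49/2

Direct substitution gives 0/0.
Apply L'Hôpital: lim (-7*sin(7*s))/(2*s), still 0/0.
After 2 applications of L'Hôpital's rule the quotient is (-49*cos(7*s))/(2); substituting s = 0 gives -49/2.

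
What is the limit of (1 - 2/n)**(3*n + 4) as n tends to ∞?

The base → 1 and the exponent → ∞: a 1^∞ form.
Take logarithms: (3n + 4)·ln(1 - 2/n). Since ln(1+u) ~ u for small u, this behaves like (3n)·(-2/n) → -6.
So the limit is e^(-6).

e^(-6)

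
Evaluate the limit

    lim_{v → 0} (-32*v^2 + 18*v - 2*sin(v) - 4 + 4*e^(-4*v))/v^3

-127/3

Substitution gives 0/0; apply L'Hôpital's rule 3 times.
After differentiating numerator and denominator 3 times the quotient is (2*cos(v) - 256*e^(-4*v))/(6); at v = 0 this is -127/3.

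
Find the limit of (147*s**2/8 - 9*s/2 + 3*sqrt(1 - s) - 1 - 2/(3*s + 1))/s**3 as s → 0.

861/16

Substitution gives 0/0 (the numerator vanishes to order 3).
Expand each term to order s^3: the coefficient of s^3 in 3·√(1 - s) is -3/16 and in -2·1/(1 + 3s) is 54.
Lower-order terms cancel with the polynomial part, so the numerator is (861/16)·s^3 + o(s^3), and the limit is (861/16)/(1) = 861/16.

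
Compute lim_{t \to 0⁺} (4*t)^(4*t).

1

Base → 0⁺ and exponent → 0⁺: a 0^0 form.
Take logs: 4t·ln(4t). This is 0·(−∞); rewriting as ln(4t)/(1/(4t)) and applying L'Hôpital gives 0.
Hence the limit is e^0 = 1.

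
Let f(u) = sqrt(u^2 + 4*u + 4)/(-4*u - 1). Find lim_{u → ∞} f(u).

-1/4

For large |u|, √(u^2 + 4*u + 4) ≈ √1·|u| and the denominator ≈ -4u.
Since u → +∞, |u| = u, giving √1/(-4) = -1/4.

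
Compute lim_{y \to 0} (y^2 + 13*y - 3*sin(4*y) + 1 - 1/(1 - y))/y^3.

Substitution gives 0/0 (the numerator vanishes to order 3).
Expand each term to order y^3: the coefficient of y^3 in -3·sin(4y) is 32 and in −1/(1 - y) is -1.
Lower-order terms cancel with the polynomial part, so the numerator is (31)·y^3 + o(y^3), and the limit is (31)/(1) = 31.

31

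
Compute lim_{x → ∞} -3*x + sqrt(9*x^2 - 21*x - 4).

-7/2

An ∞ − ∞ form. Rationalising with the conjugate, the difference becomes (-21x - 4) / (√(9*x^2 - 21*x - 4) + 3x).
For large x the denominator behaves like 2·3x, so the quotient tends to -21/6 = -7/2.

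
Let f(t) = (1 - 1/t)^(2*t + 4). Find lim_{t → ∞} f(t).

Write it as [(1 - 1/t)^t]^(2) · (1 - 1/t)^(4). The bracketed term tends to e^(-1) and the second factor to 1, so the limit is e^(-2).

e^(-2)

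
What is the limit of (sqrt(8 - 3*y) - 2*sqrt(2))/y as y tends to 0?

-3*√(2)/8

A 0/0 form; rationalise with √(8 - 3y) + √8. This collapses the numerator to -3y, leaving -3/(√(8 - 3y) + √8) → -3/(2√8) = -3*√(2)/8.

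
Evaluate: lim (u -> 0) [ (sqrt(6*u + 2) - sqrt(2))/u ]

A 0/0 form; rationalise with √(2 + 6u) + √2. This collapses the numerator to 6u, leaving 6/(√(2 + 6u) + √2) → 6/(2√2) = 3*√(2)/2.

3*√(2)/2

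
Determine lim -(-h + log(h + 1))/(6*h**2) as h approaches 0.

1/12

Direct substitution gives 0/0.
Apply L'Hôpital: lim (-1 + 1/(h + 1))/(-12*h), still 0/0.
After 2 applications of L'Hôpital's rule the quotient is (-1/(h + 1)^2)/(-12); substituting h = 0 gives 1/12.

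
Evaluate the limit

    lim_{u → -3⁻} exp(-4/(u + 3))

∞

As u → -3⁻, -4/(u + 3) → +∞, so e^(-4/(u + 3)) → ∞.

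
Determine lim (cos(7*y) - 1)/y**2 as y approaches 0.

Direct substitution gives 0/0.
Apply L'Hôpital: lim (-7*sin(7*y))/(2*y), still 0/0.
After 2 applications of L'Hôpital's rule the quotient is (-49*cos(7*y))/(2); substituting y = 0 gives -49/2.

-49/2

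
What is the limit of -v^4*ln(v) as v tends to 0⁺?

This is a 0·(−∞) form. Rewrite as -1·ln(v) / v^(−4) and apply L'Hôpital:
the derivative quotient is -1·(1/v) / (−4·v^(−5)) = (1/4)·v^4 → 0.

0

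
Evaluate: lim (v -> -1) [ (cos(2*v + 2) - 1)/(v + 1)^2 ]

Direct substitution gives 0/0.
Apply L'Hôpital: lim (-2*sin(2*v + 2))/(2*v + 2), still 0/0.
After 2 applications of L'Hôpital's rule the quotient is (-4*cos(2*v + 2))/(2); substituting v = -1 gives -2.

-2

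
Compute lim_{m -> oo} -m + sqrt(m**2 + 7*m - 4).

7/2

This has the form ∞ − ∞. Multiply and divide by the conjugate √(m^2 + 7*m - 4) + m.
That gives (7m - 4) / (√(m^2 + 7*m - 4) + m).
Divide numerator and denominator by m: the limit is 7/(2·1) = 7/2.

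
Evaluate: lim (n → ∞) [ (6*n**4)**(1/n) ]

Base → ∞ and exponent → 0: an ∞^0 form.
Take logs: (1/n)·ln(6·n^4) = (ln 6 + 4·ln n)/n → 0.
So the limit is e^0 = 1.

1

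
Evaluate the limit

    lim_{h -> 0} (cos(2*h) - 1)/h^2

Direct substitution gives 0/0.
Apply L'Hôpital: lim (-2*sin(2*h))/(2*h), still 0/0.
After 2 applications of L'Hôpital's rule the quotient is (-4*cos(2*h))/(2); substituting h = 0 gives -2.

-2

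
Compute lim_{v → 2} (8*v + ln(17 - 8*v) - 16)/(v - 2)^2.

Direct substitution gives 0/0.
Apply L'Hôpital: lim (8 - 8/(17 - 8*v))/(2*v - 4), still 0/0.
After 2 applications of L'Hôpital's rule the quotient is (-64/(17 - 8*v)^2)/(2); substituting v = 2 gives -32.

-32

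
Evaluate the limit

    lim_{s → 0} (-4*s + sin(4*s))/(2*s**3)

-16/3

Direct substitution gives 0/0.
Apply L'Hôpital: lim (4*cos(4*s) - 4)/(6*s^2), still 0/0.
Apply L'Hôpital: lim (-16*sin(4*s))/(12*s), still 0/0.
After 3 applications of L'Hôpital's rule the quotient is (-64*cos(4*s))/(12); substituting s = 0 gives -16/3.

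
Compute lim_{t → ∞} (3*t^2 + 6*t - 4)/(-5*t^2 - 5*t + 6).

Numerator and denominator both have degree 2.
Dividing every term by t^2, all lower-order terms vanish and the limit is the ratio of leading coefficients, 3/(-5) = -3/5.

-3/5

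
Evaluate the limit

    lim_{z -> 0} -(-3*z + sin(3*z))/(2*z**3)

Direct substitution gives 0/0.
Apply L'Hôpital: lim (3*cos(3*z) - 3)/(-6*z^2), still 0/0.
Apply L'Hôpital: lim (-9*sin(3*z))/(-12*z), still 0/0.
After 3 applications of L'Hôpital's rule the quotient is (-27*cos(3*z))/(-12); substituting z = 0 gives 9/4.

9/4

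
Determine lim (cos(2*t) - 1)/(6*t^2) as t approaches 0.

-1/3

Direct substitution gives 0/0.
Apply L'Hôpital: lim (-2*sin(2*t))/(12*t), still 0/0.
After 2 applications of L'Hôpital's rule the quotient is (-4*cos(2*t))/(12); substituting t = 0 gives -1/3.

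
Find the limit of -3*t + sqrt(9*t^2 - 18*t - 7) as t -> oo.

-3

This has the form ∞ − ∞. Multiply and divide by the conjugate √(9*t^2 - 18*t - 7) + 3t.
That gives (-18t - 7) / (√(9*t^2 - 18*t - 7) + 3t).
Divide numerator and denominator by t: the limit is -18/(2·3) = -3.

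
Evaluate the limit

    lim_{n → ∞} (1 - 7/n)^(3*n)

e^(-21)

The base → 1 and the exponent → ∞: a 1^∞ form.
Take logarithms: (3n)·ln(1 - 7/n). Since ln(1+u) ~ u for small u, this behaves like (3n)·(-7/n) → -21.
So the limit is e^(-21).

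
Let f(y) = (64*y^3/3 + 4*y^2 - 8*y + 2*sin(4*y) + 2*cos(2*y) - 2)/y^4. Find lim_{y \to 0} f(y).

Substitution gives 0/0 (the numerator vanishes to order 4).
Expand each term to order y^4: the coefficient of y^4 in 2·cos(2y) is 4/3 and in 2·sin(4y) is 0.
Lower-order terms cancel with the polynomial part, so the numerator is (4/3)·y^4 + o(y^4), and the limit is (4/3)/(1) = 4/3.

4/3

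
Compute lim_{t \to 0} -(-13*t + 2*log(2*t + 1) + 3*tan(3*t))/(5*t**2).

Substitution gives 0/0 (the numerator vanishes to order 2).
Expand each term to order t^2: the coefficient of t^2 in 3·tan(3t) is 0 and in 2·ln(1 + 2t) is -4.
Lower-order terms cancel with the polynomial part, so the numerator is (-4)·t^2 + o(t^2), and the limit is (-4)/(-5) = 4/5.

4/5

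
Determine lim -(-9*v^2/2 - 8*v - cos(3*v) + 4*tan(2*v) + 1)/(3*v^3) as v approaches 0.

Substitution gives 0/0 (the numerator vanishes to order 3).
Expand each term to order v^3: the coefficient of v^3 in 4·tan(2v) is 32/3 and in −cos(3v) is 0.
Lower-order terms cancel with the polynomial part, so the numerator is (32/3)·v^3 + o(v^3), and the limit is (32/3)/(-3) = -32/9.

-32/9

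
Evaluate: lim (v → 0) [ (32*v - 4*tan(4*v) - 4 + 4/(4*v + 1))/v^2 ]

64

Substitution gives 0/0 (the numerator vanishes to order 2).
Expand each term to order v^2: the coefficient of v^2 in -4·tan(4v) is 0 and in 4·1/(1 + 4v) is 64.
Lower-order terms cancel with the polynomial part, so the numerator is (64)·v^2 + o(v^2), and the limit is (64)/(1) = 64.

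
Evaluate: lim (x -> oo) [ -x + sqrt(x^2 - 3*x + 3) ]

This has the form ∞ − ∞. Multiply and divide by the conjugate √(x^2 - 3*x + 3) + x.
That gives (-3x + 3) / (√(x^2 - 3*x + 3) + x).
Divide numerator and denominator by x: the limit is -3/(2·1) = -3/2.

-3/2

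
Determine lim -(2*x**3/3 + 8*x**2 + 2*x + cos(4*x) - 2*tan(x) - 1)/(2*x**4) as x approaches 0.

Substitution gives 0/0 (the numerator vanishes to order 4).
Expand each term to order x^4: the coefficient of x^4 in -2·tan(x) is 0 and in cos(4x) is 32/3.
Lower-order terms cancel with the polynomial part, so the numerator is (32/3)·x^4 + o(x^4), and the limit is (32/3)/(-2) = -16/3.

-16/3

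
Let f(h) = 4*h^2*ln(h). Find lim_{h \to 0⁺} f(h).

This is a 0·(−∞) form. Rewrite as 4·ln(h) / h^(−2) and apply L'Hôpital:
the derivative quotient is 4·(1/h) / (−2·h^(−3)) = (-4/2)·h^2 → 0.

0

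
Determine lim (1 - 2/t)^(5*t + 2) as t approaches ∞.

Write it as [(1 - 2/t)^t]^(5) · (1 - 2/t)^(2). The bracketed term tends to e^(-2) and the second factor to 1, so the limit is e^(-10).

e^(-10)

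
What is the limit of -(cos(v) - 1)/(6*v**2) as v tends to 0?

Direct substitution gives 0/0.
Apply L'Hôpital: lim (-sin(v))/(-12*v), still 0/0.
After 2 applications of L'Hôpital's rule the quotient is (-cos(v))/(-12); substituting v = 0 gives 1/12.

1/12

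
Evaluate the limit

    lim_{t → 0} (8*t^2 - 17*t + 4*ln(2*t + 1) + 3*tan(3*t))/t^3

Substitution gives 0/0 (the numerator vanishes to order 3).
Expand each term to order t^3: the coefficient of t^3 in 3·tan(3t) is 27 and in 4·ln(1 + 2t) is 32/3.
Lower-order terms cancel with the polynomial part, so the numerator is (113/3)·t^3 + o(t^3), and the limit is (113/3)/(1) = 113/3.

113/3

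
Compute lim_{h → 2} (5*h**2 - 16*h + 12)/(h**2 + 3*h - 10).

4/7

Since h = 2 makes numerator and denominator zero, (h - 2) divides both.
Cancelling it gives (5*h - 6)/(h + 5); now plug in h = 2 to get 4/7.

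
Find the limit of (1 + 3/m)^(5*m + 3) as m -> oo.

Let L be the limit and take ln: ln L = lim (5m + 3)·ln(1 + 3/m) = lim (5m + 3)·(3/m + O(1/m²)) = 15.
Hence L = e^(15).

e^(15)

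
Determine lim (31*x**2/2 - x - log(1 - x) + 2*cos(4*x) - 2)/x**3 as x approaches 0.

Substitution gives 0/0 (the numerator vanishes to order 3).
Expand each term to order x^3: the coefficient of x^3 in −ln(1 - x) is 1/3 and in 2·cos(4x) is 0.
Lower-order terms cancel with the polynomial part, so the numerator is (1/3)·x^3 + o(x^3), and the limit is (1/3)/(1) = 1/3.

1/3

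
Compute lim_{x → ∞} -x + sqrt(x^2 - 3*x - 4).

-3/2

This has the form ∞ − ∞. Multiply and divide by the conjugate √(x^2 - 3*x - 4) + x.
That gives (-3x - 4) / (√(x^2 - 3*x - 4) + x).
Divide numerator and denominator by x: the limit is -3/(2·1) = -3/2.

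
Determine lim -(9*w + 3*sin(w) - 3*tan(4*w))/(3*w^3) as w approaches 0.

43/2

Substitution gives 0/0; apply L'Hôpital's rule 3 times.
After differentiating numerator and denominator 3 times the quotient is (-3*cos(w) - 1152*tan(4*w)^4 - 1536*tan(4*w)^2 - 384)/(-18); at w = 0 this is 43/2.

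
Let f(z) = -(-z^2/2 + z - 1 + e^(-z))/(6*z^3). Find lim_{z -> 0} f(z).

1/36

Direct substitution gives 0/0.
Apply L'Hôpital: lim (-z + 1 - e^(-z))/(-18*z^2), still 0/0.
Apply L'Hôpital: lim (-1 + e^(-z))/(-36*z), still 0/0.
After 3 applications of L'Hôpital's rule the quotient is (-e^(-z))/(-36); substituting z = 0 gives 1/36.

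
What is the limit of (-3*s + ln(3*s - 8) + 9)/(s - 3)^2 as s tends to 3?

Direct substitution gives 0/0.
Apply L'Hôpital: lim (-3 + 3/(3*s - 8))/(2*s - 6), still 0/0.
After 2 applications of L'Hôpital's rule the quotient is (-9/(3*s - 8)^2)/(2); substituting s = 3 gives -9/2.

-9/2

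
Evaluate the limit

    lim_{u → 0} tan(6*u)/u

Substitution gives 0/0.
Since tan(θ)/θ → 1 as θ → 0, tan(6u)/(6u) → 1 and the limit is 6.

6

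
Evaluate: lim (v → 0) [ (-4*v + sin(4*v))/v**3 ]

Direct substitution gives 0/0.
Apply L'Hôpital: lim (4*cos(4*v) - 4)/(3*v^2), still 0/0.
Apply L'Hôpital: lim (-16*sin(4*v))/(6*v), still 0/0.
After 3 applications of L'Hôpital's rule the quotient is (-64*cos(4*v))/(6); substituting v = 0 gives -32/3.

-32/3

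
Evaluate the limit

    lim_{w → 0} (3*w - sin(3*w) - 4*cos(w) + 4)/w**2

Substitution gives 0/0 (the numerator vanishes to order 2).
Expand each term to order w^2: the coefficient of w^2 in −sin(3w) is 0 and in -4·cos(w) is 2.
Lower-order terms cancel with the polynomial part, so the numerator is (2)·w^2 + o(w^2), and the limit is (2)/(1) = 2.

2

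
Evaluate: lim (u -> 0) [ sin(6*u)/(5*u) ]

6/5

Substitution gives 0/0.
Write it as (6/5)·sin(6u)/(6u); since sin(θ)/θ → 1, the limit is 6/5.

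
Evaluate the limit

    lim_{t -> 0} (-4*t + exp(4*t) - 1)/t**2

8

Direct substitution gives 0/0.
Apply L'Hôpital: lim (4*e^(4*t) - 4)/(2*t), still 0/0.
After 2 applications of L'Hôpital's rule the quotient is (16*e^(4*t))/(2); substituting t = 0 gives 8.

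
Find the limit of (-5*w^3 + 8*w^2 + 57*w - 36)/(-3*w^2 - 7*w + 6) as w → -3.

Direct substitution gives 0/0, so factor. Both numerator and denominator have (w + 3) as a factor.
After cancelling, the expression reduces to (-5*w^2 + 23*w - 12)/(2 - 3*w).
Substituting w = -3 gives -126/11.

-126/11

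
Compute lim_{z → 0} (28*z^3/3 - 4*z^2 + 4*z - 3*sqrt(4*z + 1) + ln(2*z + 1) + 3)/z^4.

Substitution gives 0/0 (the numerator vanishes to order 4).
Expand each term to order z^4: the coefficient of z^4 in ln(1 + 2z) is -4 and in -3·√(1 + 4z) is 30.
Lower-order terms cancel with the polynomial part, so the numerator is (26)·z^4 + o(z^4), and the limit is (26)/(1) = 26.

26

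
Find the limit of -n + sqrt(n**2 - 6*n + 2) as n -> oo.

-3

An ∞ − ∞ form. Rationalising with the conjugate, the difference becomes (-6n + 2) / (√(n^2 - 6*n + 2) + n).
For large n the denominator behaves like 2·n, so the quotient tends to -6/2 = -3.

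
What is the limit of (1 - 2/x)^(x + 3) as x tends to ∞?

Write it as [(1 - 2/x)^x]^(1) · (1 - 2/x)^(3). The bracketed term tends to e^(-2) and the second factor to 1, so the limit is e^(-2).

e^(-2)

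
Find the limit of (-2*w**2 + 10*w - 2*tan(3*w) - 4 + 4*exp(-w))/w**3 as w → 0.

-56/3

Substitution gives 0/0 (the numerator vanishes to order 3).
Expand each term to order w^3: the coefficient of w^3 in 4·e^(-w) is -2/3 and in -2·tan(3w) is -18.
Lower-order terms cancel with the polynomial part, so the numerator is (-56/3)·w^3 + o(w^3), and the limit is (-56/3)/(1) = -56/3.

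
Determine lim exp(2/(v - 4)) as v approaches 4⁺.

∞

As v → 4⁺, 2/(v - 4) → +∞, so e^(2/(v - 4)) → ∞.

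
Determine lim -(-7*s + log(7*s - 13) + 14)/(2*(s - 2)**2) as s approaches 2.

49/4

Direct substitution gives 0/0.
Apply L'Hôpital: lim (-7 + 7/(7*s - 13))/(8 - 4*s), still 0/0.
After 2 applications of L'Hôpital's rule the quotient is (-49/(7*s - 13)^2)/(-4); substituting s = 2 gives 49/4.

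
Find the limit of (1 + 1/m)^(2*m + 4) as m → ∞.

e^(2)

Let L be the limit and take ln: ln L = lim (2m + 4)·ln(1 + 1/m) = lim (2m + 4)·(1/m + O(1/m²)) = 2.
Hence L = e^(2).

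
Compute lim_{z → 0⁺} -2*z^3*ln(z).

0

This is a 0·(−∞) form. Rewrite as -2·ln(z) / z^(−3) and apply L'Hôpital:
the derivative quotient is -2·(1/z) / (−3·z^(−4)) = (2/3)·z^3 → 0.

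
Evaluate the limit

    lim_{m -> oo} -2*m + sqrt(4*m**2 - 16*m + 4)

This has the form ∞ − ∞. Multiply and divide by the conjugate √(4*m^2 - 16*m + 4) + 2m.
That gives (-16m + 4) / (√(4*m^2 - 16*m + 4) + 2m).
Divide numerator and denominator by m: the limit is -16/(2·2) = -4.

-4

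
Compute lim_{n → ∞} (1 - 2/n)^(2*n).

Let L be the limit and take ln: ln L = lim (2n)·ln(1 - 2/n) = lim (2n)·(-2/n + O(1/n²)) = -4.
Hence L = e^(-4).

e^(-4)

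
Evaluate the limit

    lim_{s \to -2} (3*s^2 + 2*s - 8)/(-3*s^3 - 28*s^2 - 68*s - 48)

Direct substitution gives 0/0, so factor. Both numerator and denominator have (s + 2) as a factor.
After cancelling, the expression reduces to (3*s - 4)/(-3*s^2 - 22*s - 24).
Substituting s = -2 gives -5/4.

-5/4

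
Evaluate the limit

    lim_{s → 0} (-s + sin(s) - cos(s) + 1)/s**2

1/2

Substitution gives 0/0; apply L'Hôpital's rule 2 times.
After differentiating numerator and denominator 2 times the quotient is (-sin(s) + cos(s))/(2); at s = 0 this is 1/2.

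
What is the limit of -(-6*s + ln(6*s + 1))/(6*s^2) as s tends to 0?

Direct substitution gives 0/0.
Apply L'Hôpital: lim (-6 + 6/(6*s + 1))/(-12*s), still 0/0.
After 2 applications of L'Hôpital's rule the quotient is (-36/(6*s + 1)^2)/(-12); substituting s = 0 gives 3.

3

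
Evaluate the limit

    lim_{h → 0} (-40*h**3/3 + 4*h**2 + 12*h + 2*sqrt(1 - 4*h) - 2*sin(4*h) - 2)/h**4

-20

Substitution gives 0/0; apply L'Hôpital's rule 4 times.
After differentiating numerator and denominator 4 times the quotient is (-512*sin(4*h) - 480/(1 - 4*h)^(7/2))/(24); at h = 0 this is -20.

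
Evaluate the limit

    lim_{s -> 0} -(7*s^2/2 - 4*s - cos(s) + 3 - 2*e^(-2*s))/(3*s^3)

-8/9

Substitution gives 0/0 (the numerator vanishes to order 3).
Expand each term to order s^3: the coefficient of s^3 in -2·e^(-2s) is 8/3 and in −cos(s) is 0.
Lower-order terms cancel with the polynomial part, so the numerator is (8/3)·s^3 + o(s^3), and the limit is (8/3)/(-3) = -8/9.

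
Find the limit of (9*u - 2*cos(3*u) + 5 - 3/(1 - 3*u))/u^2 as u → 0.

Substitution gives 0/0; apply L'Hôpital's rule 2 times.
After differentiating numerator and denominator 2 times the quotient is (18*cos(3*u) + 54/(3*u - 1)^3)/(2); at u = 0 this is -18.

-18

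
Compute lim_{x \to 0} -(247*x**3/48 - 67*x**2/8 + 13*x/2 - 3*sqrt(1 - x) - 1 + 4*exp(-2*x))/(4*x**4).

-1069/1536

Substitution gives 0/0 (the numerator vanishes to order 4).
Expand each term to order x^4: the coefficient of x^4 in -3·√(1 - x) is 15/128 and in 4·e^(-2x) is 8/3.
Lower-order terms cancel with the polynomial part, so the numerator is (1069/384)·x^4 + o(x^4), and the limit is (1069/384)/(-4) = -1069/1536.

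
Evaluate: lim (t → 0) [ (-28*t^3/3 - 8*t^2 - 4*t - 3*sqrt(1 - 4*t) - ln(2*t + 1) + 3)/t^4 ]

Substitution gives 0/0; apply L'Hôpital's rule 4 times.
After differentiating numerator and denominator 4 times the quotient is (96/(2*t + 1)^4 + 720/(1 - 4*t)^(7/2))/(24); at t = 0 this is 34.

34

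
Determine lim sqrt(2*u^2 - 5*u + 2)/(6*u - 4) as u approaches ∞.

For large |u|, √(2*u^2 - 5*u + 2) ≈ √2·|u| and the denominator ≈ 6u.
Since u → +∞, |u| = u, giving √2/(6) = √(2)/6.

√(2)/6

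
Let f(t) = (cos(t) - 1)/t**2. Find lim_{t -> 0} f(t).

Direct substitution gives 0/0.
Apply L'Hôpital: lim (-sin(t))/(2*t), still 0/0.
After 2 applications of L'Hôpital's rule the quotient is (-cos(t))/(2); substituting t = 0 gives -1/2.

-1/2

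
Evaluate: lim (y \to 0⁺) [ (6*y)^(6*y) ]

1

Base → 0⁺ and exponent → 0⁺: a 0^0 form.
Take logs: 6y·ln(6y). This is 0·(−∞); rewriting as ln(6y)/(1/(6y)) and applying L'Hôpital gives 0.
Hence the limit is e^0 = 1.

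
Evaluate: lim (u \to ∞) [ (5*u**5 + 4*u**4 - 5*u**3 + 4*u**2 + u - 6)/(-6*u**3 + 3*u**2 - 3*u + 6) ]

The numerator has higher degree (5 > 3); the quotient behaves like (5/(-6))·u^2 for large |u|.
As u → +∞ this diverges to -∞.

-∞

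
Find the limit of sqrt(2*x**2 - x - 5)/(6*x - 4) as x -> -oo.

-√(2)/6

For large |x|, √(2*x^2 - x - 5) ≈ √2·|x| and the denominator ≈ 6x.
Since x → −∞, |x| = −x, giving −√2/(6) = -√(2)/6.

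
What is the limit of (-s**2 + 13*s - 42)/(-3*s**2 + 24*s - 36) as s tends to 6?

At s = 6 both the top and bottom vanish — a removable singularity. Factoring out (s - 6) from each leaves (7 - s)/(6 - 3*s), which at s = 6 equals -1/12.

-1/12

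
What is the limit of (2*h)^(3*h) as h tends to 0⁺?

1

Base → 0⁺ and exponent → 0⁺: a 0^0 form.
Take logs: 3h·ln(2h). This is 0·(−∞); rewriting as ln(2h)/(1/(3h)) and applying L'Hôpital gives 0.
Hence the limit is e^0 = 1.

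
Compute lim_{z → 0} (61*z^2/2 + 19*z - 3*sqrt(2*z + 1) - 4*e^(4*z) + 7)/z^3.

Substitution gives 0/0; apply L'Hôpital's rule 3 times.
After differentiating numerator and denominator 3 times the quotient is (-256*e^(4*z) - 9/(2*z + 1)^(5/2))/(6); at z = 0 this is -265/6.

-265/6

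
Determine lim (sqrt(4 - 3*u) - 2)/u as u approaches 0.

-3/4

Substitution gives 0/0. Multiply numerator and denominator by the conjugate √(4 - 3u) + √4.
The numerator becomes (4 - 3u) − 4 = -3u, so the expression simplifies to -3/(√(4 - 3u) + √4).
Letting u → 0 gives -3/(2√4) = -3/4.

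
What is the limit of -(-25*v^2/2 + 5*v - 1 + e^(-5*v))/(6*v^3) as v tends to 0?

Direct substitution gives 0/0.
Apply L'Hôpital: lim (-25*v + 5 - 5*e^(-5*v))/(-18*v^2), still 0/0.
Apply L'Hôpital: lim (-25 + 25*e^(-5*v))/(-36*v), still 0/0.
After 3 applications of L'Hôpital's rule the quotient is (-125*e^(-5*v))/(-36); substituting v = 0 gives 125/36.

125/36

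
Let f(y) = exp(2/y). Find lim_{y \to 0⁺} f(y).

∞

As y → 0⁺, 2/(y) → +∞, so e^(2/(y)) → ∞.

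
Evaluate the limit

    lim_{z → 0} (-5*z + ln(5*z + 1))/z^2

Direct substitution gives 0/0.
Apply L'Hôpital: lim (-5 + 5/(5*z + 1))/(2*z), still 0/0.
After 2 applications of L'Hôpital's rule the quotient is (-25/(5*z + 1)^2)/(2); substituting z = 0 gives -25/2.

-25/2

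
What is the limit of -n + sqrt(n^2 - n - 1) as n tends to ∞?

This has the form ∞ − ∞. Multiply and divide by the conjugate √(n^2 - n - 1) + n.
That gives (-n - 1) / (√(n^2 - n - 1) + n).
Divide numerator and denominator by n: the limit is -1/(2·1) = -1/2.

-1/2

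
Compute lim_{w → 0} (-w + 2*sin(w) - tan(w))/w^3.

Substitution gives 0/0; apply L'Hôpital's rule 3 times.
After differentiating numerator and denominator 3 times the quotient is (-2*cos(w) - 6*tan(w)^4 - 8*tan(w)^2 - 2)/(6); at w = 0 this is -2/3.

-2/3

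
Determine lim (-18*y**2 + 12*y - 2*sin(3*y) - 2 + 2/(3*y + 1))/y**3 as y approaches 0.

Substitution gives 0/0; apply L'Hôpital's rule 3 times.
After differentiating numerator and denominator 3 times the quotient is (54*cos(3*y) - 324/(3*y + 1)^4)/(6); at y = 0 this is -45.

-45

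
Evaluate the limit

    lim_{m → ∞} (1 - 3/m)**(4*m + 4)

e^(-12)

The base → 1 and the exponent → ∞: a 1^∞ form.
Take logarithms: (4m + 4)·ln(1 - 3/m). Since ln(1+u) ~ u for small u, this behaves like (4m)·(-3/m) → -12.
So the limit is e^(-12).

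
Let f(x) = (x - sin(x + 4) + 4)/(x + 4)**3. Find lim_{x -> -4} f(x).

Direct substitution gives 0/0.
Apply L'Hôpital: lim (1 - cos(x + 4))/(3*(x + 4)^2), still 0/0.
Apply L'Hôpital: lim (sin(x + 4))/(6*x + 24), still 0/0.
After 3 applications of L'Hôpital's rule the quotient is (cos(x + 4))/(6); substituting x = -4 gives 1/6.

1/6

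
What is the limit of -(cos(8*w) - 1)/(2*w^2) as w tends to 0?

16

Direct substitution gives 0/0.
Apply L'Hôpital: lim (-8*sin(8*w))/(-4*w), still 0/0.
After 2 applications of L'Hôpital's rule the quotient is (-64*cos(8*w))/(-4); substituting w = 0 gives 16.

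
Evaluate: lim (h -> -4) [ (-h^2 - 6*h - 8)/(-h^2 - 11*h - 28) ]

-2/3

Direct substitution gives 0/0, so factor. Both numerator and denominator have (h + 4) as a factor.
After cancelling, the expression reduces to (-h - 2)/(-h - 7).
Substituting h = -4 gives -2/3.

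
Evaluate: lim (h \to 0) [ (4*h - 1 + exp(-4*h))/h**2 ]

8

Direct substitution gives 0/0.
Apply L'Hôpital: lim (4 - 4*e^(-4*h))/(2*h), still 0/0.
After 2 applications of L'Hôpital's rule the quotient is (16*e^(-4*h))/(2); substituting h = 0 gives 8.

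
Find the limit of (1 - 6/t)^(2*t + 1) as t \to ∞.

e^(-12)

Let L be the limit and take ln: ln L = lim (2t + 1)·ln(1 - 6/t) = lim (2t + 1)·(-6/t + O(1/t²)) = -12.
Hence L = e^(-12).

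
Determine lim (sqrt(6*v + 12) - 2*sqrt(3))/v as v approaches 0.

A 0/0 form; rationalise with √(12 + 6v) + √12. This collapses the numerator to 6v, leaving 6/(√(12 + 6v) + √12) → 6/(2√12) = √(3)/2.

√(3)/2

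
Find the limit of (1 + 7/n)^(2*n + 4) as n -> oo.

The base → 1 and the exponent → ∞: a 1^∞ form.
Take logarithms: (2n + 4)·ln(1 + 7/n). Since ln(1+u) ~ u for small u, this behaves like (2n)·(7/n) → 14.
So the limit is e^(14).

e^(14)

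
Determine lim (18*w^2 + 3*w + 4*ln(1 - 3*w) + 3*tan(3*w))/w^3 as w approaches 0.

Substitution gives 0/0; apply L'Hôpital's rule 3 times.
After differentiating numerator and denominator 3 times the quotient is (486*tan(3*w)^2/cos(3*w)^2 + 162/cos(3*w)^2 + 216/(3*w - 1)^3)/(6); at w = 0 this is -9.

-9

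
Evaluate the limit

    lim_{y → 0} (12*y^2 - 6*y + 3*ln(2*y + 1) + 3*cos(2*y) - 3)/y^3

Substitution gives 0/0 (the numerator vanishes to order 3).
Expand each term to order y^3: the coefficient of y^3 in 3·cos(2y) is 0 and in 3·ln(1 + 2y) is 8.
Lower-order terms cancel with the polynomial part, so the numerator is (8)·y^3 + o(y^3), and the limit is (8)/(1) = 8.

8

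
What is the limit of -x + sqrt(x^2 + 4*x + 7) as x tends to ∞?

This has the form ∞ − ∞. Multiply and divide by the conjugate √(x^2 + 4*x + 7) + x.
That gives (4x + 7) / (√(x^2 + 4*x + 7) + x).
Divide numerator and denominator by x: the limit is 4/(2·1) = 2.

2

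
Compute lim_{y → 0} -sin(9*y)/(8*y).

Substitution gives 0/0.
Write it as (9/(-8))·sin(9y)/(9y); since sin(u)/u → 1, the limit is -9/8.

-9/8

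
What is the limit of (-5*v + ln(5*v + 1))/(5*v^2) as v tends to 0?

Direct substitution gives 0/0.
Apply L'Hôpital: lim (-5 + 5/(5*v + 1))/(10*v), still 0/0.
After 2 applications of L'Hôpital's rule the quotient is (-25/(5*v + 1)^2)/(10); substituting v = 0 gives -5/2.

-5/2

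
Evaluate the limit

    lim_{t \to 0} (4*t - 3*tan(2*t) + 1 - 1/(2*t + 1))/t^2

Substitution gives 0/0 (the numerator vanishes to order 2).
Expand each term to order t^2: the coefficient of t^2 in -3·tan(2t) is 0 and in −1/(1 + 2t) is -4.
Lower-order terms cancel with the polynomial part, so the numerator is (-4)·t^2 + o(t^2), and the limit is (-4)/(1) = -4.

-4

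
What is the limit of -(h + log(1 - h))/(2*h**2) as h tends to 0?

Direct substitution gives 0/0.
Apply L'Hôpital: lim (1 - 1/(1 - h))/(-4*h), still 0/0.
After 2 applications of L'Hôpital's rule the quotient is (-1/(1 - h)^2)/(-4); substituting h = 0 gives 1/4.

1/4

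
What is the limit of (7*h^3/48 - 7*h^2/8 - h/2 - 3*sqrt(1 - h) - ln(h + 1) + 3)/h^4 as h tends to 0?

47/128

Substitution gives 0/0; apply L'Hôpital's rule 4 times.
After differentiating numerator and denominator 4 times the quotient is (6/(h + 1)^4 + 45/(16*(1 - h)^(7/2)))/(24); at h = 0 this is 47/128.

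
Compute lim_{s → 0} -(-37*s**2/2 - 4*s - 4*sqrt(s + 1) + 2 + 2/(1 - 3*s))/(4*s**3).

Substitution gives 0/0 (the numerator vanishes to order 3).
Expand each term to order s^3: the coefficient of s^3 in 2·1/(1 - 3s) is 54 and in -4·√(1 + s) is -1/4.
Lower-order terms cancel with the polynomial part, so the numerator is (215/4)·s^3 + o(s^3), and the limit is (215/4)/(-4) = -215/16.

-215/16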